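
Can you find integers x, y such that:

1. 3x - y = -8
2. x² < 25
Yes

Take x = 0, y = 8. Substituting into each constraint:
  (1) 3(0) + (-8) = -8 ✓
  (2) x² = (0)² = 0, and 0 < 25 ✓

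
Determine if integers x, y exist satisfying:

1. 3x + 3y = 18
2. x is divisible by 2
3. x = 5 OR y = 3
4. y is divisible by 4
No

A contradictory subset is {x is divisible by 2, x = 5 OR y = 3, y is divisible by 4}. No integer assignment can satisfy these jointly:

  - x is divisible by 2: restricts x to multiples of 2
  - x = 5 OR y = 3: forces a choice: either x = 5 or y = 3
  - y is divisible by 4: restricts y to multiples of 4

Split on the disjunction (x = 5 OR y = 3):
  • If x = 5: this contradicts the divisibility constraint — 5 is not a multiple of 2.
  • If y = 3: this contradicts the divisibility constraint — 3 is not a multiple of 4.
Both branches are infeasible, so the system has no integer solution.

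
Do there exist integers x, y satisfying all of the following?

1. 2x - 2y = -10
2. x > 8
Yes

Take x = 9, y = 14. Substituting into each constraint:
  (1) 2(9) - 2(14) = -10 ✓
  (2) 9 > 8 ✓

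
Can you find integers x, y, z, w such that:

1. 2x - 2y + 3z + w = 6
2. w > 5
Yes

Take x = 0, y = 0, z = 0, w = 6. Substituting into each constraint:
  (1) 2(0) - 2(0) + 3(0) + 6 = 6 ✓
  (2) 6 > 5 ✓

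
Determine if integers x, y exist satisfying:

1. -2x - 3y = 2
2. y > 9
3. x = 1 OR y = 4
No

The full constraint system is jointly infeasible over the integers. Each constraint and what it forces:

  - -2x - 3y = 2: is a linear equation tying the variables together
  - y > 9: bounds one variable relative to a constant
  - x = 1 OR y = 4: forces a choice: either x = 1 or y = 4

Split on the disjunction (x = 1 OR y = 4):
  • If x = 1: with x = 1, every remaining term of the linear equation is divisible by 3, so the left side is ≡ 0 (mod 3); but the right side 4 ≡ 1 (mod 3). No integers can satisfy it.
  • If y = 4: this contradicts the bound y ≥ 10.
Both branches are infeasible, so the system has no integer solution.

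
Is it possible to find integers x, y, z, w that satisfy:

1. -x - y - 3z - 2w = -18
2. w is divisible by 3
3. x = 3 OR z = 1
Yes

Take x = 3, y = 15, z = 0, w = 0. Substituting into each constraint:
  (1) (-3) + (-15) - 3(0) - 2(0) = -18 ✓
  (2) 0 = 3 × 0, remainder 0 ✓
  (3) x = 3, target 3 ✓ (first branch holds)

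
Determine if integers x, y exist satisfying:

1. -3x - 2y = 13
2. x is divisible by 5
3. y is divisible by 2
Yes

Take x = 5, y = -14. Substituting into each constraint:
  (1) -3(5) - 2(-14) = 13 ✓
  (2) 5 = 5 × 1, remainder 0 ✓
  (3) -14 = 2 × -7, remainder 0 ✓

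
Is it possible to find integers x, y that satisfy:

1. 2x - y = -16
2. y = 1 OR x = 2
Yes

Take x = 2, y = 20. Substituting into each constraint:
  (1) 2(2) + (-20) = -16 ✓
  (2) x = 2, target 2 ✓ (second branch holds)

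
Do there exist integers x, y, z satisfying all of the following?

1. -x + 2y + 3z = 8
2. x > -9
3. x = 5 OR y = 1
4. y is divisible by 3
No

A contradictory subset is {-x + 2y + 3z = 8, x = 5 OR y = 1, y is divisible by 3}. No integer assignment can satisfy these jointly:

  - -x + 2y + 3z = 8: is a linear equation tying the variables together
  - x = 5 OR y = 1: forces a choice: either x = 5 or y = 1
  - y is divisible by 3: restricts y to multiples of 3

Split on the disjunction (x = 5 OR y = 1):
  • If x = 5: with x = 5, writing y = 3y', every remaining term of the linear equation is divisible by 3, so the left side is ≡ 0 (mod 3); but the right side 13 ≡ 1 (mod 3). No integers can satisfy it.
  • If y = 1: this contradicts the divisibility constraint — 1 is not a multiple of 3.
Both branches are infeasible, so the system has no integer solution.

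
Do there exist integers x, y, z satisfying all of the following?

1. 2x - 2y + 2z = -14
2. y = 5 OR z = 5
Yes

Take x = -8, y = 4, z = 5. Substituting into each constraint:
  (1) 2(-8) - 2(4) + 2(5) = -14 ✓
  (2) z = 5, target 5 ✓ (second branch holds)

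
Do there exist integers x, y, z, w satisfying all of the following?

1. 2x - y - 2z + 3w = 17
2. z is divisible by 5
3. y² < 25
Yes

Take x = 9, y = 1, z = 0, w = 0. Substituting into each constraint:
  (1) 2(9) + (-1) - 2(0) + 3(0) = 17 ✓
  (2) 0 = 5 × 0, remainder 0 ✓
  (3) y² = (1)² = 1, and 1 < 25 ✓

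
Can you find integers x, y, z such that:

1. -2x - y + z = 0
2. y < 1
Yes

Take x = 0, y = 0, z = 0. Substituting into each constraint:
  (1) -2(0) + 0 + 0 = 0 ✓
  (2) 0 < 1 ✓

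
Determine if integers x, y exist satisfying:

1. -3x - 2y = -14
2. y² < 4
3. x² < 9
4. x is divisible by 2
No

A contradictory subset is {-3x - 2y = -14, y² < 4, x² < 9}. No integer assignment can satisfy these jointly:

  - -3x - 2y = -14: is a linear equation tying the variables together
  - y² < 4: restricts y to |y| ≤ 1
  - x² < 9: restricts x to |x| ≤ 2

Range argument: with x ∈ [-2, 2], y ∈ [-1, 1], the left side of the equation is at least -8, but the right side is -14 < -8. No integer solution exists.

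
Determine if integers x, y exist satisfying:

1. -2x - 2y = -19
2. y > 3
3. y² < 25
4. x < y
No

Even the single constraint (-2x - 2y = -19) is infeasible over the integers.

  - -2x - 2y = -19: every term on the left is divisible by 2, so the LHS ≡ 0 (mod 2), but the RHS -19 is not — no integer solution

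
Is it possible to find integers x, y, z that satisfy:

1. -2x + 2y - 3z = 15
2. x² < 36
Yes

Take x = 0, y = 9, z = 1. Substituting into each constraint:
  (1) -2(0) + 2(9) - 3(1) = 15 ✓
  (2) x² = (0)² = 0, and 0 < 36 ✓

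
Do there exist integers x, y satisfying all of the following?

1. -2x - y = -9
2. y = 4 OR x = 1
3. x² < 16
Yes

Take x = 1, y = 7. Substituting into each constraint:
  (1) -2(1) + (-7) = -9 ✓
  (2) x = 1, target 1 ✓ (second branch holds)
  (3) x² = (1)² = 1, and 1 < 16 ✓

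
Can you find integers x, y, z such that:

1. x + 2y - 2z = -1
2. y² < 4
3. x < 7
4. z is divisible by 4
Yes

Take x = 1, y = -1, z = 0. Substituting into each constraint:
  (1) 1 + 2(-1) - 2(0) = -1 ✓
  (2) y² = (-1)² = 1, and 1 < 4 ✓
  (3) 1 < 7 ✓
  (4) 0 = 4 × 0, remainder 0 ✓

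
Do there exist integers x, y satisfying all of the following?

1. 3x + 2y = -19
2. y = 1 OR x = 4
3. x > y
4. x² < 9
No

The full constraint system is jointly infeasible over the integers. Each constraint and what it forces:

  - 3x + 2y = -19: is a linear equation tying the variables together
  - y = 1 OR x = 4: forces a choice: either y = 1 or x = 4
  - x > y: bounds one variable relative to another variable
  - x² < 9: restricts x to |x| ≤ 2

Split on the disjunction (y = 1 OR x = 4):
  • If y = 1: the equation forces x = -7, but x² < 9 requires |x| ≤ 2.
  • If x = 4: this contradicts x² < 9, which requires |x| ≤ 2.
Both branches are infeasible, so the system has no integer solution.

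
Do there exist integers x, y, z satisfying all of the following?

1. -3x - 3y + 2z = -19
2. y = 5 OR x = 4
Yes

Take x = 2, y = 5, z = 1. Substituting into each constraint:
  (1) -3(2) - 3(5) + 2(1) = -19 ✓
  (2) y = 5, target 5 ✓ (first branch holds)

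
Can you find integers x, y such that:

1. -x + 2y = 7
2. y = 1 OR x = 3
Yes

Take x = -5, y = 1. Substituting into each constraint:
  (1) 5 + 2(1) = 7 ✓
  (2) y = 1, target 1 ✓ (first branch holds)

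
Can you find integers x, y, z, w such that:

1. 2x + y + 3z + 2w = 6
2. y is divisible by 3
Yes

Take x = 0, y = 0, z = 0, w = 3. Substituting into each constraint:
  (1) 2(0) + 0 + 3(0) + 2(3) = 6 ✓
  (2) 0 = 3 × 0, remainder 0 ✓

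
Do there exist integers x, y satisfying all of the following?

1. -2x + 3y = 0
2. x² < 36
Yes

Take x = 0, y = 0. Substituting into each constraint:
  (1) -2(0) + 3(0) = 0 ✓
  (2) x² = (0)² = 0, and 0 < 36 ✓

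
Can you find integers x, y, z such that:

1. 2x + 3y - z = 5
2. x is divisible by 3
Yes

Take x = 0, y = 2, z = 1. Substituting into each constraint:
  (1) 2(0) + 3(2) + (-1) = 5 ✓
  (2) 0 = 3 × 0, remainder 0 ✓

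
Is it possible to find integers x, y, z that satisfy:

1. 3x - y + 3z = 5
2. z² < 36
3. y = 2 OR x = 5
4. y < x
Yes

Take x = 5, y = 4, z = -2. Substituting into each constraint:
  (1) 3(5) + (-4) + 3(-2) = 5 ✓
  (2) z² = (-2)² = 4, and 4 < 36 ✓
  (3) x = 5, target 5 ✓ (second branch holds)
  (4) 4 < 5 ✓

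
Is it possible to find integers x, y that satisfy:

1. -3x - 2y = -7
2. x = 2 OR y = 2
Yes

Take x = 1, y = 2. Substituting into each constraint:
  (1) -3(1) - 2(2) = -7 ✓
  (2) y = 2, target 2 ✓ (second branch holds)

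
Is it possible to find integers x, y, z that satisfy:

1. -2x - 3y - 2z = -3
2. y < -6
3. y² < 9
No

A contradictory subset is {y < -6, y² < 9}. No integer assignment can satisfy these jointly:

  - y < -6: bounds one variable relative to a constant
  - y² < 9: restricts y to |y| ≤ 2

Direct contradiction: the bounds on y require y ≥ -2 and y ≤ -7 simultaneously, which is empty.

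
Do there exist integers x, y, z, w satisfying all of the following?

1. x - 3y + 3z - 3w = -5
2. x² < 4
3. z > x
Yes

Take x = 1, y = 4, z = 2, w = 0. Substituting into each constraint:
  (1) 1 - 3(4) + 3(2) - 3(0) = -5 ✓
  (2) x² = (1)² = 1, and 1 < 4 ✓
  (3) 2 > 1 ✓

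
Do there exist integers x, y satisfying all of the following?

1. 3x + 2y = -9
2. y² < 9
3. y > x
Yes

Take x = -3, y = 0. Substituting into each constraint:
  (1) 3(-3) + 2(0) = -9 ✓
  (2) y² = (0)² = 0, and 0 < 9 ✓
  (3) 0 > -3 ✓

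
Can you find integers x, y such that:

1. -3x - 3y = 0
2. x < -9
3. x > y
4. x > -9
No

A contradictory subset is {x < -9, x > -9}. No integer assignment can satisfy these jointly:

  - x < -9: bounds one variable relative to a constant
  - x > -9: bounds one variable relative to a constant

Direct contradiction: the bounds on x require x ≥ -8 and x ≤ -10 simultaneously, which is empty.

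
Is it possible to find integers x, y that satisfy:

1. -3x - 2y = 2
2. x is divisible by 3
Yes

Take x = 0, y = -1. Substituting into each constraint:
  (1) -3(0) - 2(-1) = 2 ✓
  (2) 0 = 3 × 0, remainder 0 ✓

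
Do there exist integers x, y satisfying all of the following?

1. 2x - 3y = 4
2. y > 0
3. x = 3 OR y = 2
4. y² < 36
Yes

Take x = 5, y = 2. Substituting into each constraint:
  (1) 2(5) - 3(2) = 4 ✓
  (2) 2 > 0 ✓
  (3) y = 2, target 2 ✓ (second branch holds)
  (4) y² = (2)² = 4, and 4 < 36 ✓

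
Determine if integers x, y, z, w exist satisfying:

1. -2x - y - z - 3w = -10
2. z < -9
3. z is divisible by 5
Yes

Take x = 0, y = 20, z = -10, w = 0. Substituting into each constraint:
  (1) -2(0) + (-20) + 10 - 3(0) = -10 ✓
  (2) -10 < -9 ✓
  (3) -10 = 5 × -2, remainder 0 ✓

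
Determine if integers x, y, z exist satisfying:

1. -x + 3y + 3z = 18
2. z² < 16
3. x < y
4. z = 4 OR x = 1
No

A contradictory subset is {-x + 3y + 3z = 18, z² < 16, z = 4 OR x = 1}. No integer assignment can satisfy these jointly:

  - -x + 3y + 3z = 18: is a linear equation tying the variables together
  - z² < 16: restricts z to |z| ≤ 3
  - z = 4 OR x = 1: forces a choice: either z = 4 or x = 1

Split on the disjunction (z = 4 OR x = 1):
  • If z = 4: this contradicts z² < 16, which requires |z| ≤ 3.
  • If x = 1: with x = 1, every remaining term of the linear equation is divisible by 3, so the left side is ≡ 0 (mod 3); but the right side 19 ≡ 1 (mod 3). No integers can satisfy it.
Both branches are infeasible, so the system has no integer solution.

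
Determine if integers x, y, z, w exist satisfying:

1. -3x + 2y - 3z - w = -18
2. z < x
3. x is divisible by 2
Yes

Take x = 0, y = -10, z = -1, w = 1. Substituting into each constraint:
  (1) -3(0) + 2(-10) - 3(-1) + (-1) = -18 ✓
  (2) -1 < 0 ✓
  (3) 0 = 2 × 0, remainder 0 ✓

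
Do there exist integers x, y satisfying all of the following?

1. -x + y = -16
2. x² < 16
Yes

Take x = 0, y = -16. Substituting into each constraint:
  (1) 0 + (-16) = -16 ✓
  (2) x² = (0)² = 0, and 0 < 16 ✓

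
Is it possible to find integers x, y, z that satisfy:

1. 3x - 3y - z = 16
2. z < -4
Yes

Take x = 3, y = 0, z = -7. Substituting into each constraint:
  (1) 3(3) - 3(0) + 7 = 16 ✓
  (2) -7 < -4 ✓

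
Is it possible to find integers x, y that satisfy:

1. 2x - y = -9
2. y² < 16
Yes

Take x = -4, y = 1. Substituting into each constraint:
  (1) 2(-4) + (-1) = -9 ✓
  (2) y² = (1)² = 1, and 1 < 16 ✓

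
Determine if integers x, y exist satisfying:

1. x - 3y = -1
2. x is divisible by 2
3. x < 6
Yes

Take x = 2, y = 1. Substituting into each constraint:
  (1) 2 - 3(1) = -1 ✓
  (2) 2 = 2 × 1, remainder 0 ✓
  (3) 2 < 6 ✓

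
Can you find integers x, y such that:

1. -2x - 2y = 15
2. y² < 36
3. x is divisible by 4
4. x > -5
No

Even the single constraint (-2x - 2y = 15) is infeasible over the integers.

  - -2x - 2y = 15: every term on the left is divisible by 2, so the LHS ≡ 0 (mod 2), but the RHS 15 is not — no integer solution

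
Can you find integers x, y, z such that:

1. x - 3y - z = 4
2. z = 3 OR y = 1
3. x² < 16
Yes

Take x = -1, y = 1, z = -8. Substituting into each constraint:
  (1) (-1) - 3(1) + 8 = 4 ✓
  (2) y = 1, target 1 ✓ (second branch holds)
  (3) x² = (-1)² = 1, and 1 < 16 ✓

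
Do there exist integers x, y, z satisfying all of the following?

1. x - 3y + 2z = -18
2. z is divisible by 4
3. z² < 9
Yes

Take x = -18, y = 0, z = 0. Substituting into each constraint:
  (1) (-18) - 3(0) + 2(0) = -18 ✓
  (2) 0 = 4 × 0, remainder 0 ✓
  (3) z² = (0)² = 0, and 0 < 9 ✓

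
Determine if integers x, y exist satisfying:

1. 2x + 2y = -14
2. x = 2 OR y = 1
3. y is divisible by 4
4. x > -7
No

The full constraint system is jointly infeasible over the integers. Each constraint and what it forces:

  - 2x + 2y = -14: is a linear equation tying the variables together
  - x = 2 OR y = 1: forces a choice: either x = 2 or y = 1
  - y is divisible by 4: restricts y to multiples of 4
  - x > -7: bounds one variable relative to a constant

Split on the disjunction (x = 2 OR y = 1):
  • If x = 2: with x = 2, writing y = 4y', every remaining term of the linear equation is divisible by 8, so the left side is ≡ 0 (mod 8); but the right side -18 ≡ 6 (mod 8). No integers can satisfy it.
  • If y = 1: this contradicts the divisibility constraint — 1 is not a multiple of 4.
Both branches are infeasible, so the system has no integer solution.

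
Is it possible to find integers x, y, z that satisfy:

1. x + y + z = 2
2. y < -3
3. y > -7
Yes

Take x = 0, y = -4, z = 6. Substituting into each constraint:
  (1) 0 + (-4) + 6 = 2 ✓
  (2) -4 < -3 ✓
  (3) -4 > -7 ✓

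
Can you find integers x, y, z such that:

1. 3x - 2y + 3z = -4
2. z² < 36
Yes

Take x = 0, y = 2, z = 0. Substituting into each constraint:
  (1) 3(0) - 2(2) + 3(0) = -4 ✓
  (2) z² = (0)² = 0, and 0 < 36 ✓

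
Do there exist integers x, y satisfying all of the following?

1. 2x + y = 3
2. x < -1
Yes

Take x = -2, y = 7. Substituting into each constraint:
  (1) 2(-2) + 7 = 3 ✓
  (2) -2 < -1 ✓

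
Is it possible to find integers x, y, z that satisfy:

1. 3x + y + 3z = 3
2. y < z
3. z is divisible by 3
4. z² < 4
Yes

Take x = 2, y = -3, z = 0. Substituting into each constraint:
  (1) 3(2) + (-3) + 3(0) = 3 ✓
  (2) -3 < 0 ✓
  (3) 0 = 3 × 0, remainder 0 ✓
  (4) z² = (0)² = 0, and 0 < 4 ✓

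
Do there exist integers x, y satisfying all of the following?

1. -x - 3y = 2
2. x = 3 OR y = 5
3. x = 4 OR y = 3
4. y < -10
No

A contradictory subset is {-x - 3y = 2, x = 4 OR y = 3, y < -10}. No integer assignment can satisfy these jointly:

  - -x - 3y = 2: is a linear equation tying the variables together
  - x = 4 OR y = 3: forces a choice: either x = 4 or y = 3
  - y < -10: bounds one variable relative to a constant

Split on the disjunction (x = 4 OR y = 3):
  • If x = 4: the equation forces y = -2, which contradicts the bound y ≤ -11.
  • If y = 3: this contradicts the bound y ≤ -11.
Both branches are infeasible, so the system has no integer solution.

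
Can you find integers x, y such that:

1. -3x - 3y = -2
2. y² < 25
No

Even the single constraint (-3x - 3y = -2) is infeasible over the integers.

  - -3x - 3y = -2: every term on the left is divisible by 3, so the LHS ≡ 0 (mod 3), but the RHS -2 is not — no integer solution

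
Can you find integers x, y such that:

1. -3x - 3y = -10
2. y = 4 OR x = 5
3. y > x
No

Even the single constraint (-3x - 3y = -10) is infeasible over the integers.

  - -3x - 3y = -10: every term on the left is divisible by 3, so the LHS ≡ 0 (mod 3), but the RHS -10 is not — no integer solution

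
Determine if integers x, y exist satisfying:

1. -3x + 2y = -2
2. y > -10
Yes

Take x = 0, y = -1. Substituting into each constraint:
  (1) -3(0) + 2(-1) = -2 ✓
  (2) -1 > -10 ✓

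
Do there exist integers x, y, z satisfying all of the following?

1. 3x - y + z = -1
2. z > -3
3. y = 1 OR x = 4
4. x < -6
Yes

Take x = -7, y = 1, z = 21. Substituting into each constraint:
  (1) 3(-7) + (-1) + 21 = -1 ✓
  (2) 21 > -3 ✓
  (3) y = 1, target 1 ✓ (first branch holds)
  (4) -7 < -6 ✓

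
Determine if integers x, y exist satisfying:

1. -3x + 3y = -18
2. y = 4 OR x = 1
Yes

Take x = 10, y = 4. Substituting into each constraint:
  (1) -3(10) + 3(4) = -18 ✓
  (2) y = 4, target 4 ✓ (first branch holds)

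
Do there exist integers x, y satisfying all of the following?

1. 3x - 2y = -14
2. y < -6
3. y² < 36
No

A contradictory subset is {y < -6, y² < 36}. No integer assignment can satisfy these jointly:

  - y < -6: bounds one variable relative to a constant
  - y² < 36: restricts y to |y| ≤ 5

Direct contradiction: the bounds on y require y ≥ -5 and y ≤ -7 simultaneously, which is empty.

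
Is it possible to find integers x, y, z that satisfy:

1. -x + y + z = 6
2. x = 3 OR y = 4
Yes

Take x = 0, y = 4, z = 2. Substituting into each constraint:
  (1) 0 + 4 + 2 = 6 ✓
  (2) y = 4, target 4 ✓ (second branch holds)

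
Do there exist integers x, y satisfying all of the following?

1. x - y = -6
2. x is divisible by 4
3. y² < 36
Yes

Take x = -4, y = 2. Substituting into each constraint:
  (1) (-4) + (-2) = -6 ✓
  (2) -4 = 4 × -1, remainder 0 ✓
  (3) y² = (2)² = 4, and 4 < 36 ✓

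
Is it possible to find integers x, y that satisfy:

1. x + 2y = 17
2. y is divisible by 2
Yes

Take x = 17, y = 0. Substituting into each constraint:
  (1) 17 + 2(0) = 17 ✓
  (2) 0 = 2 × 0, remainder 0 ✓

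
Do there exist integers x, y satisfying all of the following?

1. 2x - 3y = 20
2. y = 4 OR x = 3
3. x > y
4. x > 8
Yes

Take x = 16, y = 4. Substituting into each constraint:
  (1) 2(16) - 3(4) = 20 ✓
  (2) y = 4, target 4 ✓ (first branch holds)
  (3) 16 > 4 ✓
  (4) 16 > 8 ✓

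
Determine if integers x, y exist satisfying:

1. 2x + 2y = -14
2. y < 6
Yes

Take x = -7, y = 0. Substituting into each constraint:
  (1) 2(-7) + 2(0) = -14 ✓
  (2) 0 < 6 ✓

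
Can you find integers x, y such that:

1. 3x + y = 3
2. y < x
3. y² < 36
Yes

Take x = 1, y = 0. Substituting into each constraint:
  (1) 3(1) + 0 = 3 ✓
  (2) 0 < 1 ✓
  (3) y² = (0)² = 0, and 0 < 36 ✓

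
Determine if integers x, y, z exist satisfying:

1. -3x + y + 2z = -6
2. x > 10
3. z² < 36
Yes

Take x = 11, y = 27, z = 0. Substituting into each constraint:
  (1) -3(11) + 27 + 2(0) = -6 ✓
  (2) 11 > 10 ✓
  (3) z² = (0)² = 0, and 0 < 36 ✓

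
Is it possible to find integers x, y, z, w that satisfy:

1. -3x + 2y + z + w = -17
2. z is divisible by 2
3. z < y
Yes

Take x = 0, y = 1, z = 0, w = -19. Substituting into each constraint:
  (1) -3(0) + 2(1) + 0 + (-19) = -17 ✓
  (2) 0 = 2 × 0, remainder 0 ✓
  (3) 0 < 1 ✓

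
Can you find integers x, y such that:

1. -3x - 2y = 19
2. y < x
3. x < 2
Yes

Take x = -3, y = -5. Substituting into each constraint:
  (1) -3(-3) - 2(-5) = 19 ✓
  (2) -5 < -3 ✓
  (3) -3 < 2 ✓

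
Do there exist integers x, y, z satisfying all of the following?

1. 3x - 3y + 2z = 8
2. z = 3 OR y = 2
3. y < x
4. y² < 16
Yes

Take x = 4, y = 2, z = 1. Substituting into each constraint:
  (1) 3(4) - 3(2) + 2(1) = 8 ✓
  (2) y = 2, target 2 ✓ (second branch holds)
  (3) 2 < 4 ✓
  (4) y² = (2)² = 4, and 4 < 16 ✓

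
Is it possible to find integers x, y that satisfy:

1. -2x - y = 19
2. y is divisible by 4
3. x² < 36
No

A contradictory subset is {-2x - y = 19, y is divisible by 4}. No integer assignment can satisfy these jointly:

  - -2x - y = 19: is a linear equation tying the variables together
  - y is divisible by 4: restricts y to multiples of 4

Modular obstruction: writing y = 4y', every remaining term of the linear equation is divisible by 2, so the left side is ≡ 0 (mod 2); but the right side 19 ≡ 1 (mod 2). No integers can satisfy it.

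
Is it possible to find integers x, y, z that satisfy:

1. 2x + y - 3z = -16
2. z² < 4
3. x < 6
Yes

Take x = 0, y = -16, z = 0. Substituting into each constraint:
  (1) 2(0) + (-16) - 3(0) = -16 ✓
  (2) z² = (0)² = 0, and 0 < 4 ✓
  (3) 0 < 6 ✓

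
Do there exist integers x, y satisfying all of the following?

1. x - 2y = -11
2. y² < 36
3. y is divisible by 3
Yes

Take x = -11, y = 0. Substituting into each constraint:
  (1) (-11) - 2(0) = -11 ✓
  (2) y² = (0)² = 0, and 0 < 36 ✓
  (3) 0 = 3 × 0, remainder 0 ✓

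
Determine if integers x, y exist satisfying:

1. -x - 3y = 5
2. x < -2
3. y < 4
Yes

Take x = -5, y = 0. Substituting into each constraint:
  (1) 5 - 3(0) = 5 ✓
  (2) -5 < -2 ✓
  (3) 0 < 4 ✓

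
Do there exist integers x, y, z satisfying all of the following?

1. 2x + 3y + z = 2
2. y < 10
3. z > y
Yes

Take x = 0, y = 0, z = 2. Substituting into each constraint:
  (1) 2(0) + 3(0) + 2 = 2 ✓
  (2) 0 < 10 ✓
  (3) 2 > 0 ✓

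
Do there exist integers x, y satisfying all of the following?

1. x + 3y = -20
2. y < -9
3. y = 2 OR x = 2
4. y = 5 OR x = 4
No

A contradictory subset is {x + 3y = -20, y < -9, y = 5 OR x = 4}. No integer assignment can satisfy these jointly:

  - x + 3y = -20: is a linear equation tying the variables together
  - y < -9: bounds one variable relative to a constant
  - y = 5 OR x = 4: forces a choice: either y = 5 or x = 4

Split on the disjunction (y = 5 OR x = 4):
  • If y = 5: this contradicts the bound y ≤ -10.
  • If x = 4: the equation forces y = -8, which contradicts the bound y ≤ -10.
Both branches are infeasible, so the system has no integer solution.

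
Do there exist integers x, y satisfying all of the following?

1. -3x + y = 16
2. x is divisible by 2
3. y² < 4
No

The full constraint system is jointly infeasible over the integers. Each constraint and what it forces:

  - -3x + y = 16: is a linear equation tying the variables together
  - x is divisible by 2: restricts x to multiples of 2
  - y² < 4: restricts y to |y| ≤ 1

The bounds confine y to {-1, 0, 1}. For each value, substitute into the equation:
  • y = -1: the equation gives -3x = 17, so x would not be an integer.
  • y = 0: the equation gives -3x = 16, so x would not be an integer.
  • y = 1: the equation forces x = -5, but 2 does not divide -5.
Every case fails, so no integer solution exists.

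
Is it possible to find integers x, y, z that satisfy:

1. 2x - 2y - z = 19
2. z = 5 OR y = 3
Yes

Take x = 13, y = 3, z = 1. Substituting into each constraint:
  (1) 2(13) - 2(3) + (-1) = 19 ✓
  (2) y = 3, target 3 ✓ (second branch holds)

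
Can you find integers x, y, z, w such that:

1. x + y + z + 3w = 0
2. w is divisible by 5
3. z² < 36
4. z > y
Yes

Take x = -1, y = 0, z = 1, w = 0. Substituting into each constraint:
  (1) (-1) + 0 + 1 + 3(0) = 0 ✓
  (2) 0 = 5 × 0, remainder 0 ✓
  (3) z² = (1)² = 1, and 1 < 36 ✓
  (4) 1 > 0 ✓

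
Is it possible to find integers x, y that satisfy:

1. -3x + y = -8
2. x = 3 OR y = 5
Yes

Take x = 3, y = 1. Substituting into each constraint:
  (1) -3(3) + 1 = -8 ✓
  (2) x = 3, target 3 ✓ (first branch holds)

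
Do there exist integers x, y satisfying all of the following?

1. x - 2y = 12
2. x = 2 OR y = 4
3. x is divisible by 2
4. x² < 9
Yes

Take x = 2, y = -5. Substituting into each constraint:
  (1) 2 - 2(-5) = 12 ✓
  (2) x = 2, target 2 ✓ (first branch holds)
  (3) 2 = 2 × 1, remainder 0 ✓
  (4) x² = (2)² = 4, and 4 < 9 ✓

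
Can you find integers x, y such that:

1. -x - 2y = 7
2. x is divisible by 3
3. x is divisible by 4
No

A contradictory subset is {-x - 2y = 7, x is divisible by 4}. No integer assignment can satisfy these jointly:

  - -x - 2y = 7: is a linear equation tying the variables together
  - x is divisible by 4: restricts x to multiples of 4

Modular obstruction: writing x = 4x', every remaining term of the linear equation is divisible by 2, so the left side is ≡ 0 (mod 2); but the right side 7 ≡ 1 (mod 2). No integers can satisfy it.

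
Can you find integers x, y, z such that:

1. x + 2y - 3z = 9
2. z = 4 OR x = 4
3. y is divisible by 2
Yes

Take x = 4, y = -2, z = -3. Substituting into each constraint:
  (1) 4 + 2(-2) - 3(-3) = 9 ✓
  (2) x = 4, target 4 ✓ (second branch holds)
  (3) -2 = 2 × -1, remainder 0 ✓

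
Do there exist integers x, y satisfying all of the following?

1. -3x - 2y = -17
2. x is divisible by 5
Yes

Take x = 5, y = 1. Substituting into each constraint:
  (1) -3(5) - 2(1) = -17 ✓
  (2) 5 = 5 × 1, remainder 0 ✓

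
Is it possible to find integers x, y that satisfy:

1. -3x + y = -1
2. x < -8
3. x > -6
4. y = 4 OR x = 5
No

A contradictory subset is {x < -8, x > -6}. No integer assignment can satisfy these jointly:

  - x < -8: bounds one variable relative to a constant
  - x > -6: bounds one variable relative to a constant

Direct contradiction: the bounds on x require x ≥ -5 and x ≤ -9 simultaneously, which is empty.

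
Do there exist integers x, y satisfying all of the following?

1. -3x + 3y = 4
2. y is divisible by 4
No

Even the single constraint (-3x + 3y = 4) is infeasible over the integers.

  - -3x + 3y = 4: every term on the left is divisible by 3, so the LHS ≡ 0 (mod 3), but the RHS 4 is not — no integer solution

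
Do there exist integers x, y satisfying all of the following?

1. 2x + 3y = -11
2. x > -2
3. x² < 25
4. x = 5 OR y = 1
No

The full constraint system is jointly infeasible over the integers. Each constraint and what it forces:

  - 2x + 3y = -11: is a linear equation tying the variables together
  - x > -2: bounds one variable relative to a constant
  - x² < 25: restricts x to |x| ≤ 4
  - x = 5 OR y = 1: forces a choice: either x = 5 or y = 1

Split on the disjunction (x = 5 OR y = 1):
  • If x = 5: this contradicts x² < 25, which requires |x| ≤ 4.
  • If y = 1: the equation forces x = -7, but x² < 25 requires |x| ≤ 4.
Both branches are infeasible, so the system has no integer solution.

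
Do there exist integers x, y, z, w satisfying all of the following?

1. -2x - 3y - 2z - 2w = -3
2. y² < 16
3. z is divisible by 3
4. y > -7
Yes

Take x = 0, y = 1, z = 0, w = 0. Substituting into each constraint:
  (1) -2(0) - 3(1) - 2(0) - 2(0) = -3 ✓
  (2) y² = (1)² = 1, and 1 < 16 ✓
  (3) 0 = 3 × 0, remainder 0 ✓
  (4) 1 > -7 ✓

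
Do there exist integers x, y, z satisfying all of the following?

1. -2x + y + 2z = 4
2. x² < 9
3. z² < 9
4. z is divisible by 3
Yes

Take x = -2, y = 0, z = 0. Substituting into each constraint:
  (1) -2(-2) + 0 + 2(0) = 4 ✓
  (2) x² = (-2)² = 4, and 4 < 9 ✓
  (3) z² = (0)² = 0, and 0 < 9 ✓
  (4) 0 = 3 × 0, remainder 0 ✓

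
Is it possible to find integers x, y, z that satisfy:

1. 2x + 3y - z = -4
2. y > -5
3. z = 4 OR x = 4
Yes

Take x = 0, y = 0, z = 4. Substituting into each constraint:
  (1) 2(0) + 3(0) + (-4) = -4 ✓
  (2) 0 > -5 ✓
  (3) z = 4, target 4 ✓ (first branch holds)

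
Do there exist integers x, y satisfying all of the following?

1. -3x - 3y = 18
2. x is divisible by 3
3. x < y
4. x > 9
No

A contradictory subset is {-3x - 3y = 18, x < y, x > 9}. No integer assignment can satisfy these jointly:

  - -3x - 3y = 18: is a linear equation tying the variables together
  - x < y: bounds one variable relative to another variable
  - x > 9: bounds one variable relative to a constant

Propagating the comparison: y > x and x ≥ 10 give y ≥ 11. Range argument: with x ∈ [10, ∞], y ∈ [11, ∞], the left side of the equation is at most -63, but the right side is 18 > -63. No integer solution exists.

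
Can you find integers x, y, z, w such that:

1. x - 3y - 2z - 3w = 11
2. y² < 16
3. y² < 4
Yes

Take x = 1, y = 0, z = -5, w = 0. Substituting into each constraint:
  (1) 1 - 3(0) - 2(-5) - 3(0) = 11 ✓
  (2) y² = (0)² = 0, and 0 < 16 ✓
  (3) y² = (0)² = 0, and 0 < 4 ✓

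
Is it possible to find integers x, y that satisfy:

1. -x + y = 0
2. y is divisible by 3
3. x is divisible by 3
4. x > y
No

A contradictory subset is {-x + y = 0, x > y}. No integer assignment can satisfy these jointly:

  - -x + y = 0: is a linear equation tying the variables together
  - x > y: bounds one variable relative to another variable

From the equation, x − y = 0, i.e. x − y = 0; but x > y requires x − y ≥ 1. Contradiction.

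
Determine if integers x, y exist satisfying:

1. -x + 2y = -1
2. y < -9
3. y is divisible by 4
Yes

Take x = -23, y = -12. Substituting into each constraint:
  (1) 23 + 2(-12) = -1 ✓
  (2) -12 < -9 ✓
  (3) -12 = 4 × -3, remainder 0 ✓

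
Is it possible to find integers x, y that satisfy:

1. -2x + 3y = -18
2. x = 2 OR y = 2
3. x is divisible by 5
No

The full constraint system is jointly infeasible over the integers. Each constraint and what it forces:

  - -2x + 3y = -18: is a linear equation tying the variables together
  - x = 2 OR y = 2: forces a choice: either x = 2 or y = 2
  - x is divisible by 5: restricts x to multiples of 5

Split on the disjunction (x = 2 OR y = 2):
  • If x = 2: this contradicts the divisibility constraint — 2 is not a multiple of 5.
  • If y = 2: with y = 2, writing x = 5x', every remaining term of the linear equation is divisible by 10, so the left side is ≡ 0 (mod 10); but the right side -24 ≡ 6 (mod 10). No integers can satisfy it.
Both branches are infeasible, so the system has no integer solution.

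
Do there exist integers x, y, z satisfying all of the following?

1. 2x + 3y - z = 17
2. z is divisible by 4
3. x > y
Yes

Take x = 4, y = 3, z = 0. Substituting into each constraint:
  (1) 2(4) + 3(3) + 0 = 17 ✓
  (2) 0 = 4 × 0, remainder 0 ✓
  (3) 4 > 3 ✓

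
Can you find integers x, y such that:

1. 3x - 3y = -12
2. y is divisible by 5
Yes

Take x = -4, y = 0. Substituting into each constraint:
  (1) 3(-4) - 3(0) = -12 ✓
  (2) 0 = 5 × 0, remainder 0 ✓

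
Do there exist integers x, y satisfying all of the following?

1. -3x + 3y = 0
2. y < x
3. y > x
No

A contradictory subset is {y < x, y > x}. No integer assignment can satisfy these jointly:

  - y < x: bounds one variable relative to another variable
  - y > x: bounds one variable relative to another variable

Direct contradiction: x > y and y > x cannot both hold.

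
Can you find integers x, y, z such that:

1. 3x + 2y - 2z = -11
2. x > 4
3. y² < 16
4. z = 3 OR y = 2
Yes

Take x = 5, y = 2, z = 15. Substituting into each constraint:
  (1) 3(5) + 2(2) - 2(15) = -11 ✓
  (2) 5 > 4 ✓
  (3) y² = (2)² = 4, and 4 < 16 ✓
  (4) y = 2, target 2 ✓ (second branch holds)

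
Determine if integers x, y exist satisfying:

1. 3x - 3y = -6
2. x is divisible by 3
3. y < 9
Yes

Take x = 0, y = 2. Substituting into each constraint:
  (1) 3(0) - 3(2) = -6 ✓
  (2) 0 = 3 × 0, remainder 0 ✓
  (3) 2 < 9 ✓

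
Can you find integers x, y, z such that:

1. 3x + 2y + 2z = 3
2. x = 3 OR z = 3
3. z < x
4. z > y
Yes

Take x = 3, y = -2, z = -1. Substituting into each constraint:
  (1) 3(3) + 2(-2) + 2(-1) = 3 ✓
  (2) x = 3, target 3 ✓ (first branch holds)
  (3) -1 < 3 ✓
  (4) -1 > -2 ✓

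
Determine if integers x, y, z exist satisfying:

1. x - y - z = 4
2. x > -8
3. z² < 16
Yes

Take x = 0, y = -4, z = 0. Substituting into each constraint:
  (1) 0 + 4 + 0 = 4 ✓
  (2) 0 > -8 ✓
  (3) z² = (0)² = 0, and 0 < 16 ✓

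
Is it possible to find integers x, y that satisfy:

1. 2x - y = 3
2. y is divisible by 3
Yes

Take x = 3, y = 3. Substituting into each constraint:
  (1) 2(3) + (-3) = 3 ✓
  (2) 3 = 3 × 1, remainder 0 ✓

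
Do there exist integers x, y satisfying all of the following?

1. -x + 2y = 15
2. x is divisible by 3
Yes

Take x = -3, y = 6. Substituting into each constraint:
  (1) 3 + 2(6) = 15 ✓
  (2) -3 = 3 × -1, remainder 0 ✓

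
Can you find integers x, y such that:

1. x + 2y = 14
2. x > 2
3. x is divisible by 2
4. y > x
Yes

Take x = 4, y = 5. Substituting into each constraint:
  (1) 4 + 2(5) = 14 ✓
  (2) 4 > 2 ✓
  (3) 4 = 2 × 2, remainder 0 ✓
  (4) 5 > 4 ✓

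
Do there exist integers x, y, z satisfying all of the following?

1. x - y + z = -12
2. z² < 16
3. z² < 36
Yes

Take x = 0, y = 12, z = 0. Substituting into each constraint:
  (1) 0 + (-12) + 0 = -12 ✓
  (2) z² = (0)² = 0, and 0 < 16 ✓
  (3) z² = (0)² = 0, and 0 < 36 ✓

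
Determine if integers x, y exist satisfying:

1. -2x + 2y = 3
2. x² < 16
No

Even the single constraint (-2x + 2y = 3) is infeasible over the integers.

  - -2x + 2y = 3: every term on the left is divisible by 2, so the LHS ≡ 0 (mod 2), but the RHS 3 is not — no integer solution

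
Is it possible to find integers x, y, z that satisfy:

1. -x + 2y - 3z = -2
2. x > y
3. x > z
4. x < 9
Yes

Take x = 0, y = -4, z = -2. Substituting into each constraint:
  (1) 0 + 2(-4) - 3(-2) = -2 ✓
  (2) 0 > -4 ✓
  (3) 0 > -2 ✓
  (4) 0 < 9 ✓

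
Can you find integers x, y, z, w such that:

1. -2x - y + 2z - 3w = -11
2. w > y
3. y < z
Yes

Take x = 5, y = 0, z = 1, w = 1. Substituting into each constraint:
  (1) -2(5) + 0 + 2(1) - 3(1) = -11 ✓
  (2) 1 > 0 ✓
  (3) 0 < 1 ✓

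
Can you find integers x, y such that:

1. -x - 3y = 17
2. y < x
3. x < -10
No

The full constraint system is jointly infeasible over the integers. Each constraint and what it forces:

  - -x - 3y = 17: is a linear equation tying the variables together
  - y < x: bounds one variable relative to another variable
  - x < -10: bounds one variable relative to a constant

Propagating the comparison: y < x and x ≤ -11 give y ≤ -12. Range argument: with x ∈ [−∞, -11], y ∈ [−∞, -12], the left side of the equation is at least 47, but the right side is 17 < 47. No integer solution exists.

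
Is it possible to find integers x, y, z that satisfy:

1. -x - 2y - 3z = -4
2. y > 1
Yes

Take x = 0, y = 2, z = 0. Substituting into each constraint:
  (1) 0 - 2(2) - 3(0) = -4 ✓
  (2) 2 > 1 ✓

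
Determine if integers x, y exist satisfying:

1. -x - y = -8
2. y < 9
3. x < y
Yes

Take x = 3, y = 5. Substituting into each constraint:
  (1) (-3) + (-5) = -8 ✓
  (2) 5 < 9 ✓
  (3) 3 < 5 ✓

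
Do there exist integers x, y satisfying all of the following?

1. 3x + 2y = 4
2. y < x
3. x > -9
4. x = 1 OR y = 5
No

A contradictory subset is {3x + 2y = 4, y < x, x = 1 OR y = 5}. No integer assignment can satisfy these jointly:

  - 3x + 2y = 4: is a linear equation tying the variables together
  - y < x: bounds one variable relative to another variable
  - x = 1 OR y = 5: forces a choice: either x = 1 or y = 5

Split on the disjunction (x = 1 OR y = 5):
  • If x = 1: with x = 1, every remaining term of the linear equation is divisible by 2, so the left side is ≡ 0 (mod 2); but the right side 1 ≡ 1 (mod 2). No integers can satisfy it.
  • If y = 5: the equation forces x = -2, giving (y, x) = (5, -2), which violates x > y.
Both branches are infeasible, so the system has no integer solution.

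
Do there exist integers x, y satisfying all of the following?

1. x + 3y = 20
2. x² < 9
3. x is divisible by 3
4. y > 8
No

A contradictory subset is {x + 3y = 20, x is divisible by 3}. No integer assignment can satisfy these jointly:

  - x + 3y = 20: is a linear equation tying the variables together
  - x is divisible by 3: restricts x to multiples of 3

Modular obstruction: writing x = 3x', every remaining term of the linear equation is divisible by 3, so the left side is ≡ 0 (mod 3); but the right side 20 ≡ 2 (mod 3). No integers can satisfy it.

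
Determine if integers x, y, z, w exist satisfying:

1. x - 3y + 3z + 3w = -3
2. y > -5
Yes

Take x = 0, y = 0, z = 0, w = -1. Substituting into each constraint:
  (1) 0 - 3(0) + 3(0) + 3(-1) = -3 ✓
  (2) 0 > -5 ✓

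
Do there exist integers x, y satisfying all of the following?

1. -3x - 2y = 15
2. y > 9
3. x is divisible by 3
Yes

Take x = -15, y = 15. Substituting into each constraint:
  (1) -3(-15) - 2(15) = 15 ✓
  (2) 15 > 9 ✓
  (3) -15 = 3 × -5, remainder 0 ✓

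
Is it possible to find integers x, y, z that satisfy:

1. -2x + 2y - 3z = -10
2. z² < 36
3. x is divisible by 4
Yes

Take x = 0, y = -5, z = 0. Substituting into each constraint:
  (1) -2(0) + 2(-5) - 3(0) = -10 ✓
  (2) z² = (0)² = 0, and 0 < 36 ✓
  (3) 0 = 4 × 0, remainder 0 ✓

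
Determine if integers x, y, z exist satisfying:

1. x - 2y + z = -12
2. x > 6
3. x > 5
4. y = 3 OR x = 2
Yes

Take x = 7, y = 3, z = -13. Substituting into each constraint:
  (1) 7 - 2(3) + (-13) = -12 ✓
  (2) 7 > 6 ✓
  (3) 7 > 5 ✓
  (4) y = 3, target 3 ✓ (first branch holds)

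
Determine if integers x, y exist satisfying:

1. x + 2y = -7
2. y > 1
Yes

Take x = -11, y = 2. Substituting into each constraint:
  (1) (-11) + 2(2) = -7 ✓
  (2) 2 > 1 ✓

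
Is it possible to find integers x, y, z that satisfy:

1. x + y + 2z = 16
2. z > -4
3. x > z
Yes

Take x = 1, y = 15, z = 0. Substituting into each constraint:
  (1) 1 + 15 + 2(0) = 16 ✓
  (2) 0 > -4 ✓
  (3) 1 > 0 ✓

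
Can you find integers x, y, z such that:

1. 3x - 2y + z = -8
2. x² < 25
Yes

Take x = 0, y = 4, z = 0. Substituting into each constraint:
  (1) 3(0) - 2(4) + 0 = -8 ✓
  (2) x² = (0)² = 0, and 0 < 25 ✓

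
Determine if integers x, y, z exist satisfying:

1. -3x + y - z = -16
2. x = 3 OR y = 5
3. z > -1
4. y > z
Yes

Take x = 6, y = 5, z = 3. Substituting into each constraint:
  (1) -3(6) + 5 + (-3) = -16 ✓
  (2) y = 5, target 5 ✓ (second branch holds)
  (3) 3 > -1 ✓
  (4) 5 > 3 ✓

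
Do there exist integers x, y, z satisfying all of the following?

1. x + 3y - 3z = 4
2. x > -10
Yes

Take x = 1, y = 0, z = -1. Substituting into each constraint:
  (1) 1 + 3(0) - 3(-1) = 4 ✓
  (2) 1 > -10 ✓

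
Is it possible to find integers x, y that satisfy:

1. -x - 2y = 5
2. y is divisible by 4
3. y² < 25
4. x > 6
No

A contradictory subset is {-x - 2y = 5, y² < 25, x > 6}. No integer assignment can satisfy these jointly:

  - -x - 2y = 5: is a linear equation tying the variables together
  - y² < 25: restricts y to |y| ≤ 4
  - x > 6: bounds one variable relative to a constant

Range argument: with x ∈ [7, ∞], y ∈ [-4, 4], the left side of the equation is at most 1, but the right side is 5 > 1. No integer solution exists.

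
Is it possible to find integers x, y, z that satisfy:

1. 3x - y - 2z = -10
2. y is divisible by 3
Yes

Take x = -2, y = 0, z = 2. Substituting into each constraint:
  (1) 3(-2) + 0 - 2(2) = -10 ✓
  (2) 0 = 3 × 0, remainder 0 ✓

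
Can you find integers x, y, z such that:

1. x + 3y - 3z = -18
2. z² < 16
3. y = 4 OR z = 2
Yes

Take x = -33, y = 4, z = -1. Substituting into each constraint:
  (1) (-33) + 3(4) - 3(-1) = -18 ✓
  (2) z² = (-1)² = 1, and 1 < 16 ✓
  (3) y = 4, target 4 ✓ (first branch holds)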